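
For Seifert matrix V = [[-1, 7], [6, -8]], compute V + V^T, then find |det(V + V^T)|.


Step 1: Form V + V^T where V = [[-1, 7], [6, -8]]
  V^T = [[-1, 6], [7, -8]]
  V + V^T = [[-2, 13], [13, -16]]
Step 2: det(V + V^T) = (-2)*(-16) - 13*13
  = 32 - 169 = -137
Step 3: Knot determinant = |det(V + V^T)| = |-137| = 137

137


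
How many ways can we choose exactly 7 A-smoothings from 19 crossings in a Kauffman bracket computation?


We choose which 7 of 19 crossings get A-smoothings.
C(19, 7) = 19! / (7! * 12!)
= 50388

50388


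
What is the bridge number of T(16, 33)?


The bridge number of T(p,q) is min(p,q).
min(16, 33) = 16

16


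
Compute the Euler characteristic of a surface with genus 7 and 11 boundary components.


chi = 2 - 2g - b
= 2 - 2*7 - 11
= 2 - 14 - 11 = -23

-23


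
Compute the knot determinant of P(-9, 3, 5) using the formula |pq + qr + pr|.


Step 1: Compute pq + qr + pr.
pq = (-9)*3 = -27
qr = 3*5 = 15
pr = (-9)*5 = -45
pq + qr + pr = -27 + 15 + (-45) = -57
Step 2: Take absolute value.
det(P(-9,3,5)) = |-57| = 57

57


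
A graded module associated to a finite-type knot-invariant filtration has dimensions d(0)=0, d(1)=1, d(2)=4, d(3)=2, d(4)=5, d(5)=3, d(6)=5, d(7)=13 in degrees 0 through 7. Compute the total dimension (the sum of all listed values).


Total dimension = d(0) + d(1) + ... + d(7)
= 0 + 1 + 4 + 2 + 5 + 3 + 5 + 13
= 33

33


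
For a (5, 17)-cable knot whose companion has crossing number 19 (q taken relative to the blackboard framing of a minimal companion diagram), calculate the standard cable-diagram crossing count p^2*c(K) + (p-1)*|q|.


Step 1: Each of the c(K) crossings of the companion diagram becomes p*p = p^2 crossings among the p parallel strands, and each of the |q| twists s_1 s_2 ... s_(p-1) adds (p-1) crossings.
  Crossings = p^2 * c(K) + (p-1)*|q|
Step 2: = 5^2 * 19 + (5-1)*17
Step 3: = 25*19 + 4*17
Step 4: = 475 + 68 = 543

543


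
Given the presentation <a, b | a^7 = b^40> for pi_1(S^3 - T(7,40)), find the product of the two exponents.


The relation is a^7 = b^40.
Product of exponents = 7 * 40
= 280

280


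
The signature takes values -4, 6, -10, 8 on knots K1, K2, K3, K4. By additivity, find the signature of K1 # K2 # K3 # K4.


The signature is additive under connected sum.
signature(K1 # K2 # K3 # K4) = (-4) + (6) + (-10) + (8)
= 0

0


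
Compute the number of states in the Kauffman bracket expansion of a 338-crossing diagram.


Each crossing contributes 2 choices (A-smoothing or B-smoothing).
Total states = 2^338 = 559936185544451052639360570142111069530411374308662383724997275240947967795040236345219373317901778944

559936185544451052639360570142111069530411374308662383724997275240947967795040236345219373317901778944


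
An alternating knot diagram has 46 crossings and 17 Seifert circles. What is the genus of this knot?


For alternating knots, g = (c - s + 1)/2.
= (46 - 17 + 1)/2
= 30/2 = 15

15


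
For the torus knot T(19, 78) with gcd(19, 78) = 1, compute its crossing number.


For a torus knot T(p, q) with gcd(p,q)=1,
the crossing number is min(p*(q-1), q*(p-1)).
p*(q-1) = 19*77 = 1463
q*(p-1) = 78*18 = 1404
min(1463, 1404) = 1404

1404


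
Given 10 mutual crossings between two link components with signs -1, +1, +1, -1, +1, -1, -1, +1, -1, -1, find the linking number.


Step 1: Count positive crossings: 4
Step 2: Count negative crossings: 6
Step 3: Sum of signs = 4 - 6 = -2
Step 4: Linking number = sum/2 = -2/2 = -1

-1


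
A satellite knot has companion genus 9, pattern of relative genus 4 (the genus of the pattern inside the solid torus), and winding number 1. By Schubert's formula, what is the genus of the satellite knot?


Schubert: g(satellite) = g_rel(pattern) + |winding| * g(companion),
where g_rel(pattern) is the genus of the pattern relative to the solid torus.
= 4 + 1 * 9
= 4 + 9 = 13

13


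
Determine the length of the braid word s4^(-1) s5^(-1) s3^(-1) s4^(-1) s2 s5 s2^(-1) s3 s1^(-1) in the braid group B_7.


The word length counts the number of generators (including inverses).
Listing each generator: s4^(-1), s5^(-1), s3^(-1), s4^(-1), s2, s5, s2^(-1), s3, s1^(-1)
There are 9 generators in this braid word.

9


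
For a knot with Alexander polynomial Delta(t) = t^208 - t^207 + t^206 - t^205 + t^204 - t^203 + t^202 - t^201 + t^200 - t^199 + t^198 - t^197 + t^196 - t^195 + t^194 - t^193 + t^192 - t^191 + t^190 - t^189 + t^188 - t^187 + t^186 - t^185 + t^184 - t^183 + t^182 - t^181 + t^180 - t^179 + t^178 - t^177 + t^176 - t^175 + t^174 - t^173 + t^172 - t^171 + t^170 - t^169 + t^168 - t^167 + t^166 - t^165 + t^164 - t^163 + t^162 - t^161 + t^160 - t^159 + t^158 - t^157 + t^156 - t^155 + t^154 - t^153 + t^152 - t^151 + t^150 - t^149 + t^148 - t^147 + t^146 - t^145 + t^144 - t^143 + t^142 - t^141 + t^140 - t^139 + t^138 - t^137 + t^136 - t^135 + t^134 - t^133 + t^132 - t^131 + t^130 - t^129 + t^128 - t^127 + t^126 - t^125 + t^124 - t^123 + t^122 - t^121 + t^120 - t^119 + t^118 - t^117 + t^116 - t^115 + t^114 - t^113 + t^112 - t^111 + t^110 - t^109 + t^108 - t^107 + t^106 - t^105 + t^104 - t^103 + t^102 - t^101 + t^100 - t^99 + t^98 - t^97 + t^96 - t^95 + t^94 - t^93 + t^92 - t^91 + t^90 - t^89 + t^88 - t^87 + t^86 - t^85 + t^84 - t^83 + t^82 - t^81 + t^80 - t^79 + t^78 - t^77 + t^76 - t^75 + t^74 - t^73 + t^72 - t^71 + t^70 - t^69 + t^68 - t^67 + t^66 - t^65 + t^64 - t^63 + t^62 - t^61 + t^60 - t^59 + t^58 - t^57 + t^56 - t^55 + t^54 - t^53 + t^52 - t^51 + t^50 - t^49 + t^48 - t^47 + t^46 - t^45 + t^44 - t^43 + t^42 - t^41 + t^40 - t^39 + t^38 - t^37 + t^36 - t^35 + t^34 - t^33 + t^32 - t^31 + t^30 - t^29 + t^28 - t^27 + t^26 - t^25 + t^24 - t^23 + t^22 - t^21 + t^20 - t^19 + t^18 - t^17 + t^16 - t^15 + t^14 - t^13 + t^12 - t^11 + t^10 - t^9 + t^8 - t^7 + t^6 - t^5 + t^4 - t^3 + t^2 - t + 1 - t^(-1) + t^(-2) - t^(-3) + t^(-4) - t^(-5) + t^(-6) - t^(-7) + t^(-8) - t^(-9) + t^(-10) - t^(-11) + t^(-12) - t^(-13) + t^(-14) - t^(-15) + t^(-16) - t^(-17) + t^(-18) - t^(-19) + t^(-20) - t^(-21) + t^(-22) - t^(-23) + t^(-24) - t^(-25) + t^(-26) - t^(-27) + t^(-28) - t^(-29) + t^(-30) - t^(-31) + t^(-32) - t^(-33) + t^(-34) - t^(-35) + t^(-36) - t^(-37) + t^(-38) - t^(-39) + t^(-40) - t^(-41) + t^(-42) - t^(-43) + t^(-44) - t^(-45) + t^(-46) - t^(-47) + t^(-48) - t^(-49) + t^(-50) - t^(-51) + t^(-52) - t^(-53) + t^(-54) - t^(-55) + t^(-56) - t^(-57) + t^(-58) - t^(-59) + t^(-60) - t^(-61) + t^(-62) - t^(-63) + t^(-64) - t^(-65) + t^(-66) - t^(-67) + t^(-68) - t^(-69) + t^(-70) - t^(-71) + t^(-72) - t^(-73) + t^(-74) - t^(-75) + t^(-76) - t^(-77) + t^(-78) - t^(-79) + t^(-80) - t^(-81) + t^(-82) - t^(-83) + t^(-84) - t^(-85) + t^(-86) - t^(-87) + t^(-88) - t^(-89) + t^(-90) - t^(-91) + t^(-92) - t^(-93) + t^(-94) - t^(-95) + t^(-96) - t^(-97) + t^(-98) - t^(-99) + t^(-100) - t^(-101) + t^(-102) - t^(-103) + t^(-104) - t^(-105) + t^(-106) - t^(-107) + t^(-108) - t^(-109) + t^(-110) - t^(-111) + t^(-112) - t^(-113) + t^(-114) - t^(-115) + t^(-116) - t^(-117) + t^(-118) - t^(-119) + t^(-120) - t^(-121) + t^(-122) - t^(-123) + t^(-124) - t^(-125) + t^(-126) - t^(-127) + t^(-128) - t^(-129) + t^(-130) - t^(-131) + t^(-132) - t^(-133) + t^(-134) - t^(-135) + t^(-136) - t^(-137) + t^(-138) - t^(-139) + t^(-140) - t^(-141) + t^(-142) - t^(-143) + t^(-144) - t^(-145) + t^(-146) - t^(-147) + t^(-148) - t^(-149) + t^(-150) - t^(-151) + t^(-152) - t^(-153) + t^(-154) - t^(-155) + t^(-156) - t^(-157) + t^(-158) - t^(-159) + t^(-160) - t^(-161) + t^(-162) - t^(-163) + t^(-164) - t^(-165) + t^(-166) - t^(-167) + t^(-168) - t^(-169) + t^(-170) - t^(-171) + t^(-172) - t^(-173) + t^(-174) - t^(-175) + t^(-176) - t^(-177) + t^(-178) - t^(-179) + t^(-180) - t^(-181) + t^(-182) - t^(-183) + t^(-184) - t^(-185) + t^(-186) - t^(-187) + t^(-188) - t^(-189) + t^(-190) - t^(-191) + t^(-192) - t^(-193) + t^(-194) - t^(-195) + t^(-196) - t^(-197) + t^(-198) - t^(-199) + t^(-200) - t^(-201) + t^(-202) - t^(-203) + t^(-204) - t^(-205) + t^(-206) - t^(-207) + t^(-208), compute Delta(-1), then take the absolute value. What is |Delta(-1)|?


Step 1: The polynomial has 417 terms with alternating signs, exponents from 208 down to -208.
Step 2: Substitute t = -1. The i-th term has coefficient (-1)^i and exponent (m-i),
  so its value is (-1)^i * (-1)^(m-i) = (-1)^m = 1 for every i.
Step 3: All 417 terms equal 1, so Delta(-1) = 417 * (1) = 417
Step 4: |Delta(-1)| = 417

417


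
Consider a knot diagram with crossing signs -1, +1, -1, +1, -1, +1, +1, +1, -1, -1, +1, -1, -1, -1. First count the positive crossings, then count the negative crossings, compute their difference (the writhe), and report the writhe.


Step 1: Count positive crossings (+1).
Positive crossings: 6
Step 2: Count negative crossings (-1).
Negative crossings: 8
Step 3: Writhe = (positive) - (negative)
w = 6 - 8 = -2
Step 4: |w| = 2, and w is negative

-2


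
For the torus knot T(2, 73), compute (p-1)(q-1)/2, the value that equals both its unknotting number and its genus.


For a torus knot T(p,q), both the unknotting number and genus equal (p-1)(q-1)/2.
= (2-1)(73-1)/2
= 1*72/2
= 72/2 = 36

36


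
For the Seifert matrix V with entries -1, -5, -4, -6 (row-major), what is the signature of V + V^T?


Step 1: V + V^T = [[-2, -9], [-9, -12]]
Step 2: trace = -14, det = -57
Step 3: Discriminant = (-14)^2 - 4*(-57) = 424
Step 4: Eigenvalues: 3.29563, -17.2956
Step 5: Signature = (# positive eigenvalues) - (# negative eigenvalues) = 0

0


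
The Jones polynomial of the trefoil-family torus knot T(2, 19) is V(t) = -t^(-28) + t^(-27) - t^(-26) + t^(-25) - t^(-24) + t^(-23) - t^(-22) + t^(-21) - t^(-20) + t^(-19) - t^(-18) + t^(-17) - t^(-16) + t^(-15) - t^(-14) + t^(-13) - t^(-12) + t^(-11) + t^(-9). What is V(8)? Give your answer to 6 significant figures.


Substituting t = 8 into V(t) = -t^(-28) + t^(-27) - t^(-26) + t^(-25) - t^(-24) + t^(-23) - t^(-22) + t^(-21) - t^(-20) + t^(-19) - t^(-18) + t^(-17) - t^(-16) + t^(-15) - t^(-14) + t^(-13) - t^(-12) + t^(-11) + t^(-9):
  (-)t^(-28) = -5.16988e-26
  (+)t^(-27) = 4.1359e-25
  (-)t^(-26) = -3.30872e-24
  (+)t^(-25) = 2.64698e-23
  (-)t^(-24) = -2.11758e-22
  (+)t^(-23) = 1.69407e-21
  (-)t^(-22) = -1.35525e-20
  (+)t^(-21) = 1.0842e-19
  (-)t^(-20) = -8.67362e-19
  (+)t^(-19) = 6.93889e-18
  (-)t^(-18) = -5.55112e-17
  (+)t^(-17) = 4.44089e-16
  (-)t^(-16) = -3.55271e-15
  (+)t^(-15) = 2.84217e-14
  (-)t^(-14) = -2.27374e-13
  (+)t^(-13) = 1.81899e-12
  (-)t^(-12) = -1.45519e-11
  (+)t^(-11) = 1.16415e-10
  (+)t^(-9) = 7.45058e-09
Sum = (-5.16988e-26) + (4.1359e-25) + (-3.30872e-24) + (2.64698e-23) + (-2.11758e-22) + (1.69407e-21) + (-1.35525e-20) + (1.0842e-19) + (-8.67362e-19) + (6.93889e-18) + (-5.55112e-17) + (4.44089e-16) + (-3.55271e-15) + (2.84217e-14) + (-2.27374e-13) + (1.81899e-12) + (-1.45519e-11) + (1.16415e-10) + (7.45058e-09)
= 7.554060883e-09
Rounded to 6 significant figures: 7.55406e-09

7.55406e-09


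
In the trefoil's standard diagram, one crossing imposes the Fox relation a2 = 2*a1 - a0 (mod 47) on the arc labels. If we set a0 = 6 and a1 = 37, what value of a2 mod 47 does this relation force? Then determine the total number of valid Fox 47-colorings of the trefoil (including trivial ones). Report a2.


Step 1: Apply the given crossing relation 2*a1 - a0 - a2 = 0 (mod 47).
  a2 = 2*a1 - a0 mod 47
  a2 = 2*37 - 6 mod 47
  a2 = 74 - 6 mod 47
  a2 = 68 mod 47 = 21
Step 2: The trefoil has determinant 3.
  Number of Fox p-colorings (p prime) is p^2 if p = 3, else p.
  Since 47 does not divide 3, only trivial (constant) colorings exist.
  (So the trial a0 = 6, a1 = 37 with a0 != a1 does NOT extend to a valid coloring of the whole trefoil: the other two crossing relations require 3*(a1 - a0) = 0 (mod 47), which fails.)
  Total colorings = 47
Step 3: a2 = 21, total Fox 47-colorings = 47

21


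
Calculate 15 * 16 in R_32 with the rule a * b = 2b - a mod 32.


15 * 16 = 2*16 - 15 mod 32
= 32 - 15 mod 32
= 17 mod 32 = 17

17


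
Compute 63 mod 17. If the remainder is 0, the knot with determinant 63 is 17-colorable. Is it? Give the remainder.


Step 1: A knot is p-colorable if and only if p divides its determinant.
Step 2: Compute 63 mod 17.
63 = 3 * 17 + 12
Step 3: 63 mod 17 = 12
Step 4: The knot is 17-colorable: no

12


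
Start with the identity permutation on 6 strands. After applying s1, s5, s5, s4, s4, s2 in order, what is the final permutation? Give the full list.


Starting with identity [1, 2, 3, 4, 5, 6].
Apply generators in sequence:
  After s1: [2, 1, 3, 4, 5, 6]
  After s5: [2, 1, 3, 4, 6, 5]
  After s5: [2, 1, 3, 4, 5, 6]
  After s4: [2, 1, 3, 5, 4, 6]
  After s4: [2, 1, 3, 4, 5, 6]
  After s2: [2, 3, 1, 4, 5, 6]
Final permutation: [2, 3, 1, 4, 5, 6]

[2, 3, 1, 4, 5, 6]


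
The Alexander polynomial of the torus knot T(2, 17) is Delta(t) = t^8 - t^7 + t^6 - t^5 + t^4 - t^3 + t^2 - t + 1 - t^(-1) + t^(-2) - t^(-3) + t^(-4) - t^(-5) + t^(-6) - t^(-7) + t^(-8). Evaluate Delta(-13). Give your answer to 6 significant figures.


Substituting t = -13 into Delta(t) = t^8 - t^7 + t^6 - t^5 + t^4 - t^3 + t^2 - t + 1 - t^(-1) + t^(-2) - t^(-3) + t^(-4) - t^(-5) + t^(-6) - t^(-7) + t^(-8):
Term values: (815730721) + (62748517) + (4826809) + (371293) + (28561) + (2197) + (169) + (13) + (1) + (0.0769231) + (0.00591716) + (0.000455166) + (3.50128e-05) + (2.69329e-06) + (2.07176e-07) + (1.59366e-08) + (1.22589e-09)
Sum = 883708281.1
Rounded to 6 significant figures: 8.83708e+08

8.83708e+08


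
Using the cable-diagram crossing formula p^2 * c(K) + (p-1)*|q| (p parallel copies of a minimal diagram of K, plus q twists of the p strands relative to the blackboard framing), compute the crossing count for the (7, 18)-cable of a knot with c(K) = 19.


Step 1: Each of the c(K) crossings of the companion diagram becomes p*p = p^2 crossings among the p parallel strands, and each of the |q| twists s_1 s_2 ... s_(p-1) adds (p-1) crossings.
  Crossings = p^2 * c(K) + (p-1)*|q|
Step 2: = 7^2 * 19 + (7-1)*18
Step 3: = 49*19 + 6*18
Step 4: = 931 + 108 = 1039

1039


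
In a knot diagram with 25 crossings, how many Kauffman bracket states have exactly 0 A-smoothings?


We choose which 0 of 25 crossings get A-smoothings.
C(25, 0) = 25! / (0! * 25!)
= 1

1


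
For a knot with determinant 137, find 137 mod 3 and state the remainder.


Step 1: A knot is p-colorable if and only if p divides its determinant.
Step 2: Compute 137 mod 3.
137 = 45 * 3 + 2
Step 3: 137 mod 3 = 2
Step 4: The knot is 3-colorable: no

2


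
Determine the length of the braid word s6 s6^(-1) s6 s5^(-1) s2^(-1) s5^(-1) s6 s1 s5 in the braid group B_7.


The word length counts the number of generators (including inverses).
Listing each generator: s6, s6^(-1), s6, s5^(-1), s2^(-1), s5^(-1), s6, s1, s5
There are 9 generators in this braid word.

9


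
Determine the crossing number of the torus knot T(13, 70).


For a torus knot T(p, q) with gcd(p,q)=1,
the crossing number is min(p*(q-1), q*(p-1)).
p*(q-1) = 13*69 = 897
q*(p-1) = 70*12 = 840
min(897, 840) = 840

840


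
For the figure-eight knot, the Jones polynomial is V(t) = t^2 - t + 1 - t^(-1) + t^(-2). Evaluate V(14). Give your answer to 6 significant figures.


Substituting t = 14 into V(t) = t^2 - t + 1 - t^(-1) + t^(-2):
  (+)t^(2) = 196
  (-)t^(1) = -14
  (+)t^(0) = 1
  (-)t^(-1) = -0.0714286
  (+)t^(-2) = 0.00510204
Sum = (196) + (-14) + (1) + (-0.0714286) + (0.00510204)
= 182.9336735
Rounded to 6 significant figures: 182.934

182.934


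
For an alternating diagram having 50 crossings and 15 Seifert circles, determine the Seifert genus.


For alternating knots, g = (c - s + 1)/2.
= (50 - 15 + 1)/2
= 36/2 = 18

18


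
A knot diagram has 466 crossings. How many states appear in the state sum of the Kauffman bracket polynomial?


Each crossing contributes 2 choices (A-smoothing or B-smoothing).
Total states = 2^466 = 190536410541747572716161940294993060653600960856016305594430966774009505543198585212421026798308836130360530463953040948208494609331560382464

190536410541747572716161940294993060653600960856016305594430966774009505543198585212421026798308836130360530463953040948208494609331560382464


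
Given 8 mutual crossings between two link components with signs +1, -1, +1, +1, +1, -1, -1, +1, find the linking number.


Step 1: Count positive crossings: 5
Step 2: Count negative crossings: 3
Step 3: Sum of signs = 5 - 3 = 2
Step 4: Linking number = sum/2 = 2/2 = 1

1


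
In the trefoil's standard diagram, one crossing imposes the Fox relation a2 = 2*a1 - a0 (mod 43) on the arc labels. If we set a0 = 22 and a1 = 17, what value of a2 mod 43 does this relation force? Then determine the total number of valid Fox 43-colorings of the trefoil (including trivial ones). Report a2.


Step 1: Apply the given crossing relation 2*a1 - a0 - a2 = 0 (mod 43).
  a2 = 2*a1 - a0 mod 43
  a2 = 2*17 - 22 mod 43
  a2 = 34 - 22 mod 43
  a2 = 12 mod 43 = 12
Step 2: The trefoil has determinant 3.
  Number of Fox p-colorings (p prime) is p^2 if p = 3, else p.
  Since 43 does not divide 3, only trivial (constant) colorings exist.
  (So the trial a0 = 22, a1 = 17 with a0 != a1 does NOT extend to a valid coloring of the whole trefoil: the other two crossing relations require 3*(a1 - a0) = 0 (mod 43), which fails.)
  Total colorings = 43
Step 3: a2 = 12, total Fox 43-colorings = 43

12


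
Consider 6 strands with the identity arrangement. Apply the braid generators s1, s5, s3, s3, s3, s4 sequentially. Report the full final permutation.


Starting with identity [1, 2, 3, 4, 5, 6].
Apply generators in sequence:
  After s1: [2, 1, 3, 4, 5, 6]
  After s5: [2, 1, 3, 4, 6, 5]
  After s3: [2, 1, 4, 3, 6, 5]
  After s3: [2, 1, 3, 4, 6, 5]
  After s3: [2, 1, 4, 3, 6, 5]
  After s4: [2, 1, 4, 6, 3, 5]
Final permutation: [2, 1, 4, 6, 3, 5]

[2, 1, 4, 6, 3, 5]


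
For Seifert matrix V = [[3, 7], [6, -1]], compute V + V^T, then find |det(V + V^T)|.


Step 1: Form V + V^T where V = [[3, 7], [6, -1]]
  V^T = [[3, 6], [7, -1]]
  V + V^T = [[6, 13], [13, -2]]
Step 2: det(V + V^T) = 6*(-2) - 13*13
  = -12 - 169 = -181
Step 3: Knot determinant = |det(V + V^T)| = |-181| = 181

181


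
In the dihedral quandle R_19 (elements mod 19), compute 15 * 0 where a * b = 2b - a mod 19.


15 * 0 = 2*0 - 15 mod 19
= 0 - 15 mod 19
= -15 mod 19 = 4

4


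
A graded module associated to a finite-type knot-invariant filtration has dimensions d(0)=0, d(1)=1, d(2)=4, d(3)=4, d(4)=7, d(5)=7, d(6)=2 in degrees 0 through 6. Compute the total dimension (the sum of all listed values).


Total dimension = d(0) + d(1) + ... + d(6)
= 0 + 1 + 4 + 4 + 7 + 7 + 2
= 25

25


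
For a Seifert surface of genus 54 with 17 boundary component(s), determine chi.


chi = 2 - 2g - b
= 2 - 2*54 - 17
= 2 - 108 - 17 = -123

-123


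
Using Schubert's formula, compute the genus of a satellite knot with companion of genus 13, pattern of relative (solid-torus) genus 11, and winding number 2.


Schubert: g(satellite) = g_rel(pattern) + |winding| * g(companion),
where g_rel(pattern) is the genus of the pattern relative to the solid torus.
= 11 + 2 * 13
= 11 + 26 = 37

37


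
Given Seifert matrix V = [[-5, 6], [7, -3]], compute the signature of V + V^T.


Step 1: V + V^T = [[-10, 13], [13, -6]]
Step 2: trace = -16, det = -109
Step 3: Discriminant = (-16)^2 - 4*(-109) = 692
Step 4: Eigenvalues: 5.15295, -21.1529
Step 5: Signature = (# positive eigenvalues) - (# negative eigenvalues) = 0

0


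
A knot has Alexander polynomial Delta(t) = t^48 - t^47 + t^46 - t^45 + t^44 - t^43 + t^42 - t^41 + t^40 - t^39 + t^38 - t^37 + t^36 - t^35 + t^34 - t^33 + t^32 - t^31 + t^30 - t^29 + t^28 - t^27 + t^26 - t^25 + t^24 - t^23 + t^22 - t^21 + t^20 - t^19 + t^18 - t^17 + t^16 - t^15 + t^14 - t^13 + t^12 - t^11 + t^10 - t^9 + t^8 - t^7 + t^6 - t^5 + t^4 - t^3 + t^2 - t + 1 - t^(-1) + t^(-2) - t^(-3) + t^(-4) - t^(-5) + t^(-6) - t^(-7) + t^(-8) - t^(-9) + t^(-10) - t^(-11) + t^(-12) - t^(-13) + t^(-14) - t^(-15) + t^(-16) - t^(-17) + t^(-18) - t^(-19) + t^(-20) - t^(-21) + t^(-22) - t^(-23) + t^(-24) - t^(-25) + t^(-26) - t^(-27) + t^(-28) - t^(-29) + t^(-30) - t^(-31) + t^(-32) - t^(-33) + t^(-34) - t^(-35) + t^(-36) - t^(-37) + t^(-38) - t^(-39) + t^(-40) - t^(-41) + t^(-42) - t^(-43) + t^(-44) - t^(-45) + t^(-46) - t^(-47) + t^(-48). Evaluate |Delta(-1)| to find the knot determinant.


Step 1: The polynomial has 97 terms with alternating signs, exponents from 48 down to -48.
Step 2: Substitute t = -1. The i-th term has coefficient (-1)^i and exponent (m-i),
  so its value is (-1)^i * (-1)^(m-i) = (-1)^m = 1 for every i.
Step 3: All 97 terms equal 1, so Delta(-1) = 97 * (1) = 97
Step 4: |Delta(-1)| = 97

97


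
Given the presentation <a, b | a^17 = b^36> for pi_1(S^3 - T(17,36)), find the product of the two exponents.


The relation is a^17 = b^36.
Product of exponents = 17 * 36
= 612

612


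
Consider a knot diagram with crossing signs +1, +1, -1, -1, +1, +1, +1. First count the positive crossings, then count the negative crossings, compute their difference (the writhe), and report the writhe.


Step 1: Count positive crossings (+1).
Positive crossings: 5
Step 2: Count negative crossings (-1).
Negative crossings: 2
Step 3: Writhe = (positive) - (negative)
w = 5 - 2 = 3
Step 4: |w| = 3, and w is positive

3


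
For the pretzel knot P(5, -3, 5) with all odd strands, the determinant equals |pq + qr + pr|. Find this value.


Step 1: Compute pq + qr + pr.
pq = 5*(-3) = -15
qr = (-3)*5 = -15
pr = 5*5 = 25
pq + qr + pr = -15 + (-15) + 25 = -5
Step 2: Take absolute value.
det(P(5,-3,5)) = |-5| = 5

5


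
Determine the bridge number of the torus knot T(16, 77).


The bridge number of T(p,q) is min(p,q).
min(16, 77) = 16

16


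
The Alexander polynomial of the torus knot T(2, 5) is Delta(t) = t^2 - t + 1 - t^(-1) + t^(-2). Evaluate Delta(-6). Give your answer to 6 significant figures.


Substituting t = -6 into Delta(t) = t^2 - t + 1 - t^(-1) + t^(-2):
Term values: (36) + (6) + (1) + (0.166667) + (0.0277778)
Sum = 43.19444444
Rounded to 6 significant figures: 43.1944

43.1944


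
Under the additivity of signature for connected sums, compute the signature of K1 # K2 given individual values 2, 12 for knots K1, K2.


The signature is additive under connected sum.
signature(K1 # K2) = (2) + (12)
= 14

14


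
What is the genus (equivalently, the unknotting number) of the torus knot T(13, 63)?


For a torus knot T(p,q), both the unknotting number and genus equal (p-1)(q-1)/2.
= (13-1)(63-1)/2
= 12*62/2
= 744/2 = 372

372


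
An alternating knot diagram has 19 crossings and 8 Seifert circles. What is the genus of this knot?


For alternating knots, g = (c - s + 1)/2.
= (19 - 8 + 1)/2
= 12/2 = 6

6


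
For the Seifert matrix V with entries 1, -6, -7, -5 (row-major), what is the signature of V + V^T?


Step 1: V + V^T = [[2, -13], [-13, -10]]
Step 2: trace = -8, det = -189
Step 3: Discriminant = (-8)^2 - 4*(-189) = 820
Step 4: Eigenvalues: 10.3178, -18.3178
Step 5: Signature = (# positive eigenvalues) - (# negative eigenvalues) = 0

0


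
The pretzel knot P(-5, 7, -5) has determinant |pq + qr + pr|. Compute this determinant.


Step 1: Compute pq + qr + pr.
pq = (-5)*7 = -35
qr = 7*(-5) = -35
pr = (-5)*(-5) = 25
pq + qr + pr = -35 + (-35) + 25 = -45
Step 2: Take absolute value.
det(P(-5,7,-5)) = |-45| = 45

45


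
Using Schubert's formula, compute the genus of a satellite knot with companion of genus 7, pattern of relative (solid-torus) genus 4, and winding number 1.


Schubert: g(satellite) = g_rel(pattern) + |winding| * g(companion),
where g_rel(pattern) is the genus of the pattern relative to the solid torus.
= 4 + 1 * 7
= 4 + 7 = 11

11


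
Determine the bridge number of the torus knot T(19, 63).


The bridge number of T(p,q) is min(p,q).
min(19, 63) = 19

19


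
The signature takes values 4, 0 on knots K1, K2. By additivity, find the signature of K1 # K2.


The signature is additive under connected sum.
signature(K1 # K2) = (4) + (0)
= 4

4


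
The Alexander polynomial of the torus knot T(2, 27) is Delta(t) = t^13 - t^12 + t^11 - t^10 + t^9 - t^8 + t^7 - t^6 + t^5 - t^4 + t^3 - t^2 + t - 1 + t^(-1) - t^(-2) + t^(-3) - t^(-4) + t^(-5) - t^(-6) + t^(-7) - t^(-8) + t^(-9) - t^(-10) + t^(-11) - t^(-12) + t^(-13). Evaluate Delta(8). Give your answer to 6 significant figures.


Substituting t = 8 into Delta(t) = t^13 - t^12 + t^11 - t^10 + t^9 - t^8 + t^7 - t^6 + t^5 - t^4 + t^3 - t^2 + t - 1 + t^(-1) - t^(-2) + t^(-3) - t^(-4) + t^(-5) - t^(-6) + t^(-7) - t^(-8) + t^(-9) - t^(-10) + t^(-11) - t^(-12) + t^(-13):
Term values: (549755813888) + (-68719476736) + (8589934592) + (-1073741824) + (134217728) + (-16777216) + (2097152) + (-262144) + (32768) + (-4096) + (512) + (-64) + (8) + (-1) + (0.125) + (-0.015625) + (0.00195312) + (-0.000244141) + (3.05176e-05) + (-3.8147e-06) + (4.76837e-07) + (-5.96046e-08) + (7.45058e-09) + (-9.31323e-10) + (1.16415e-10) + (-1.45519e-11) + (1.81899e-12)
Sum = 4.886718346e+11
Rounded to 6 significant figures: 4.88672e+11

4.88672e+11


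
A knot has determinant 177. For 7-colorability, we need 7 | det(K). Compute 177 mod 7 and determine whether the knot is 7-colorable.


Step 1: A knot is p-colorable if and only if p divides its determinant.
Step 2: Compute 177 mod 7.
177 = 25 * 7 + 2
Step 3: 177 mod 7 = 2
Step 4: The knot is 7-colorable: no

2


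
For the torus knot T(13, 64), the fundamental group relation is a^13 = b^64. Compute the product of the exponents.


The relation is a^13 = b^64.
Product of exponents = 13 * 64
= 832

832


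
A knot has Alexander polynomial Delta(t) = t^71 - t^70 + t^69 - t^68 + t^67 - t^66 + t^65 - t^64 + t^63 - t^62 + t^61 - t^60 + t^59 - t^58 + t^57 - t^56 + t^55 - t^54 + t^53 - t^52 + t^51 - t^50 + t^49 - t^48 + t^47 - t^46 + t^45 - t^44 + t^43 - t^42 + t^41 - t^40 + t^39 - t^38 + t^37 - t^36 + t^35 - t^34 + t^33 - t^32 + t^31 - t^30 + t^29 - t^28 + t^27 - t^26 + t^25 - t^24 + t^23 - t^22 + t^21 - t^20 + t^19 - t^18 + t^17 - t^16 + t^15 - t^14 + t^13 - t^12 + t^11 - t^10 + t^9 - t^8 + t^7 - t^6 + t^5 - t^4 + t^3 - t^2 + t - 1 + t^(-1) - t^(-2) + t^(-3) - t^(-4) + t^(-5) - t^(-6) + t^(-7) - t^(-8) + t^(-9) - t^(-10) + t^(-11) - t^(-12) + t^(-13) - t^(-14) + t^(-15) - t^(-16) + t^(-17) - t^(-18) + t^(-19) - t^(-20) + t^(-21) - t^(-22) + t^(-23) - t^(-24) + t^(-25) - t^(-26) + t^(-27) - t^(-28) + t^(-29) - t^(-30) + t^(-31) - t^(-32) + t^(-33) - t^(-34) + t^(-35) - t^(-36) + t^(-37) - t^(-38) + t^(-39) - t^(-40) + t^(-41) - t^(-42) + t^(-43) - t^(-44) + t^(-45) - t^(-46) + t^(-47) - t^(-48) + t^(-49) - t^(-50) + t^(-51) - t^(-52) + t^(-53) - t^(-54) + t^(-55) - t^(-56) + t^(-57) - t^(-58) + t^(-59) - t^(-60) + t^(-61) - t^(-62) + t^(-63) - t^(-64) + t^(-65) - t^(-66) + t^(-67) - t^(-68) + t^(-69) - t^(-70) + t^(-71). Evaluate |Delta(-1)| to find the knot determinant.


Step 1: The polynomial has 143 terms with alternating signs, exponents from 71 down to -71.
Step 2: Substitute t = -1. The i-th term has coefficient (-1)^i and exponent (m-i),
  so its value is (-1)^i * (-1)^(m-i) = (-1)^m = -1 for every i.
Step 3: All 143 terms equal -1, so Delta(-1) = 143 * (-1) = -143
Step 4: |Delta(-1)| = 143

143


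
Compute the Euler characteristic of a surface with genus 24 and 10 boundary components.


chi = 2 - 2g - b
= 2 - 2*24 - 10
= 2 - 48 - 10 = -56

-56


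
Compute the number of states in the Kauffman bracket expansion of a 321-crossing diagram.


Each crossing contributes 2 choices (A-smoothing or B-smoothing).
Total states = 2^321 = 4271974071841820164790043412339104229205409044713305539894083215644439451561281100045924173873152

4271974071841820164790043412339104229205409044713305539894083215644439451561281100045924173873152


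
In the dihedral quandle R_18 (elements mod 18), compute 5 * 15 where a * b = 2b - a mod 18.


5 * 15 = 2*15 - 5 mod 18
= 30 - 5 mod 18
= 25 mod 18 = 7

7


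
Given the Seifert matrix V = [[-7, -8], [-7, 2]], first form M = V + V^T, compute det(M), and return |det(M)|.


Step 1: Form V + V^T where V = [[-7, -8], [-7, 2]]
  V^T = [[-7, -7], [-8, 2]]
  V + V^T = [[-14, -15], [-15, 4]]
Step 2: det(V + V^T) = (-14)*4 - (-15)*(-15)
  = -56 - 225 = -281
Step 3: Knot determinant = |det(V + V^T)| = |-281| = 281

281


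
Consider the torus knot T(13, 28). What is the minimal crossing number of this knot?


For a torus knot T(p, q) with gcd(p,q)=1,
the crossing number is min(p*(q-1), q*(p-1)).
p*(q-1) = 13*27 = 351
q*(p-1) = 28*12 = 336
min(351, 336) = 336

336


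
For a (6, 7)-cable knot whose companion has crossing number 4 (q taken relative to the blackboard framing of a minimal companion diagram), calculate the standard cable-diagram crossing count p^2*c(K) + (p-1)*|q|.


Step 1: Each of the c(K) crossings of the companion diagram becomes p*p = p^2 crossings among the p parallel strands, and each of the |q| twists s_1 s_2 ... s_(p-1) adds (p-1) crossings.
  Crossings = p^2 * c(K) + (p-1)*|q|
Step 2: = 6^2 * 4 + (6-1)*7
Step 3: = 36*4 + 5*7
Step 4: = 144 + 35 = 179

179


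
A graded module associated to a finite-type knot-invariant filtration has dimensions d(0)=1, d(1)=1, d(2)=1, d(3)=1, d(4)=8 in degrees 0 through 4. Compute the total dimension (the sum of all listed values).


Total dimension = d(0) + d(1) + ... + d(4)
= 1 + 1 + 1 + 1 + 8
= 12

12


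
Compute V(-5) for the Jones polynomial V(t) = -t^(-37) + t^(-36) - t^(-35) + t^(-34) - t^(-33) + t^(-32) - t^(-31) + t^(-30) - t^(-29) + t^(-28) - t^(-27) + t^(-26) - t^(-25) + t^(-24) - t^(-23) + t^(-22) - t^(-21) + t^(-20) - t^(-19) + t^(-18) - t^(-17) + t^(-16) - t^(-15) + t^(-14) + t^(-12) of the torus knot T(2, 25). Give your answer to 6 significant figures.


Substituting t = -5 into V(t) = -t^(-37) + t^(-36) - t^(-35) + t^(-34) - t^(-33) + t^(-32) - t^(-31) + t^(-30) - t^(-29) + t^(-28) - t^(-27) + t^(-26) - t^(-25) + t^(-24) - t^(-23) + t^(-22) - t^(-21) + t^(-20) - t^(-19) + t^(-18) - t^(-17) + t^(-16) - t^(-15) + t^(-14) + t^(-12):
  (-)t^(-37) = 1.37439e-26
  (+)t^(-36) = 6.87195e-26
  (-)t^(-35) = 3.43597e-25
  (+)t^(-34) = 1.71799e-24
  (-)t^(-33) = 8.58993e-24
  (+)t^(-32) = 4.29497e-23
  (-)t^(-31) = 2.14748e-22
  (+)t^(-30) = 1.07374e-21
  (-)t^(-29) = 5.36871e-21
  (+)t^(-28) = 2.68435e-20
  (-)t^(-27) = 1.34218e-19
  (+)t^(-26) = 6.71089e-19
  (-)t^(-25) = 3.35544e-18
  (+)t^(-24) = 1.67772e-17
  (-)t^(-23) = 8.38861e-17
  (+)t^(-22) = 4.1943e-16
  (-)t^(-21) = 2.09715e-15
  (+)t^(-20) = 1.04858e-14
  (-)t^(-19) = 5.24288e-14
  (+)t^(-18) = 2.62144e-13
  (-)t^(-17) = 1.31072e-12
  (+)t^(-16) = 6.5536e-12
  (-)t^(-15) = 3.2768e-11
  (+)t^(-14) = 1.6384e-10
  (+)t^(-12) = 4.096e-09
Sum = (1.37439e-26) + (6.87195e-26) + (3.43597e-25) + (1.71799e-24) + (8.58993e-24) + (4.29497e-23) + (2.14748e-22) + (1.07374e-21) + (5.36871e-21) + (2.68435e-20) + (1.34218e-19) + (6.71089e-19) + (3.35544e-18) + (1.67772e-17) + (8.38861e-17) + (4.1943e-16) + (2.09715e-15) + (1.04858e-14) + (5.24288e-14) + (2.62144e-13) + (1.31072e-12) + (6.5536e-12) + (3.2768e-11) + (1.6384e-10) + (4.096e-09)
= 4.3008e-09
Rounded to 6 significant figures: 4.3008e-09

4.3008e-09


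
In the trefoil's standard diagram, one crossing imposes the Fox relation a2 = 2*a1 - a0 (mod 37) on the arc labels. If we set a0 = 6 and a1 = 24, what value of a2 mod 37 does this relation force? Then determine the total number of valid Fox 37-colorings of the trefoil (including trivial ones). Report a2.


Step 1: Apply the given crossing relation 2*a1 - a0 - a2 = 0 (mod 37).
  a2 = 2*a1 - a0 mod 37
  a2 = 2*24 - 6 mod 37
  a2 = 48 - 6 mod 37
  a2 = 42 mod 37 = 5
Step 2: The trefoil has determinant 3.
  Number of Fox p-colorings (p prime) is p^2 if p = 3, else p.
  Since 37 does not divide 3, only trivial (constant) colorings exist.
  (So the trial a0 = 6, a1 = 24 with a0 != a1 does NOT extend to a valid coloring of the whole trefoil: the other two crossing relations require 3*(a1 - a0) = 0 (mod 37), which fails.)
  Total colorings = 37
Step 3: a2 = 5, total Fox 37-colorings = 37

5


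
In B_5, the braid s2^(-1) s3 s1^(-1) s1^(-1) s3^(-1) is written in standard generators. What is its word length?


The word length counts the number of generators (including inverses).
Listing each generator: s2^(-1), s3, s1^(-1), s1^(-1), s3^(-1)
There are 5 generators in this braid word.

5


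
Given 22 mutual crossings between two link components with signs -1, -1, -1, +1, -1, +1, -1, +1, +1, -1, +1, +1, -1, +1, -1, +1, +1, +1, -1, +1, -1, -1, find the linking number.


Step 1: Count positive crossings: 11
Step 2: Count negative crossings: 11
Step 3: Sum of signs = 11 - 11 = 0
Step 4: Linking number = sum/2 = 0/2 = 0

0


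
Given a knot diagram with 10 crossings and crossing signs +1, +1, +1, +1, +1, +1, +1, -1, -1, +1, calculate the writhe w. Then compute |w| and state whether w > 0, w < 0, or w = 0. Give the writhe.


Step 1: Count positive crossings (+1).
Positive crossings: 8
Step 2: Count negative crossings (-1).
Negative crossings: 2
Step 3: Writhe = (positive) - (negative)
w = 8 - 2 = 6
Step 4: |w| = 6, and w is positive

6


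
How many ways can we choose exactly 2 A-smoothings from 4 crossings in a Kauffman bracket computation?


We choose which 2 of 4 crossings get A-smoothings.
C(4, 2) = 4! / (2! * 2!)
= 6

6


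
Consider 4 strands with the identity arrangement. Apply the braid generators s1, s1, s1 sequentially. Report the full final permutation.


Starting with identity [1, 2, 3, 4].
Apply generators in sequence:
  After s1: [2, 1, 3, 4]
  After s1: [1, 2, 3, 4]
  After s1: [2, 1, 3, 4]
Final permutation: [2, 1, 3, 4]

[2, 1, 3, 4]


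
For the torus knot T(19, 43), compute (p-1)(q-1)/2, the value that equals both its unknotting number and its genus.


For a torus knot T(p,q), both the unknotting number and genus equal (p-1)(q-1)/2.
= (19-1)(43-1)/2
= 18*42/2
= 756/2 = 378

378


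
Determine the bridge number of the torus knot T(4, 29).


The bridge number of T(p,q) is min(p,q).
min(4, 29) = 4

4


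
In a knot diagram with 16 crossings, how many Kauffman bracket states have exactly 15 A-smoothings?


We choose which 15 of 16 crossings get A-smoothings.
C(16, 15) = 16! / (15! * 1!)
= 16

16


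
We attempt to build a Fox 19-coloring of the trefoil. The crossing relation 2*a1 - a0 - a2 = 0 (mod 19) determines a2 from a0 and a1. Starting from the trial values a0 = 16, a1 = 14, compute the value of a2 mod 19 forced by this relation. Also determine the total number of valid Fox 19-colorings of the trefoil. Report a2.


Step 1: Apply the given crossing relation 2*a1 - a0 - a2 = 0 (mod 19).
  a2 = 2*a1 - a0 mod 19
  a2 = 2*14 - 16 mod 19
  a2 = 28 - 16 mod 19
  a2 = 12 mod 19 = 12
Step 2: The trefoil has determinant 3.
  Number of Fox p-colorings (p prime) is p^2 if p = 3, else p.
  Since 19 does not divide 3, only trivial (constant) colorings exist.
  (So the trial a0 = 16, a1 = 14 with a0 != a1 does NOT extend to a valid coloring of the whole trefoil: the other two crossing relations require 3*(a1 - a0) = 0 (mod 19), which fails.)
  Total colorings = 19
Step 3: a2 = 12, total Fox 19-colorings = 19

12


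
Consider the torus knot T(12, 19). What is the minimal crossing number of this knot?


For a torus knot T(p, q) with gcd(p,q)=1,
the crossing number is min(p*(q-1), q*(p-1)).
p*(q-1) = 12*18 = 216
q*(p-1) = 19*11 = 209
min(216, 209) = 209

209


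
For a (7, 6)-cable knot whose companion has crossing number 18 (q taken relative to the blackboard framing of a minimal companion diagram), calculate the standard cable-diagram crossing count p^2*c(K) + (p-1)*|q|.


Step 1: Each of the c(K) crossings of the companion diagram becomes p*p = p^2 crossings among the p parallel strands, and each of the |q| twists s_1 s_2 ... s_(p-1) adds (p-1) crossings.
  Crossings = p^2 * c(K) + (p-1)*|q|
Step 2: = 7^2 * 18 + (7-1)*6
Step 3: = 49*18 + 6*6
Step 4: = 882 + 36 = 918

918


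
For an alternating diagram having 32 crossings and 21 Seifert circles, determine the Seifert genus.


For alternating knots, g = (c - s + 1)/2.
= (32 - 21 + 1)/2
= 12/2 = 6

6


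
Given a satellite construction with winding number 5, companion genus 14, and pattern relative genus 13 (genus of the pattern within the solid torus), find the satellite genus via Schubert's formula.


Schubert: g(satellite) = g_rel(pattern) + |winding| * g(companion),
where g_rel(pattern) is the genus of the pattern relative to the solid torus.
= 13 + 5 * 14
= 13 + 70 = 83

83


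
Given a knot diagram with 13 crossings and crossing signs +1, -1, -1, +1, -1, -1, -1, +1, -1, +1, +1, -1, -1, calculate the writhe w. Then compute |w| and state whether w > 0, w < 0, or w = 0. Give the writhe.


Step 1: Count positive crossings (+1).
Positive crossings: 5
Step 2: Count negative crossings (-1).
Negative crossings: 8
Step 3: Writhe = (positive) - (negative)
w = 5 - 8 = -3
Step 4: |w| = 3, and w is negative

-3


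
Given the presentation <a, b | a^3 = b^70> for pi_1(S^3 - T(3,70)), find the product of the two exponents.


The relation is a^3 = b^70.
Product of exponents = 3 * 70
= 210

210


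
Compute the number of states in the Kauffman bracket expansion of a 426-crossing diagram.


Each crossing contributes 2 choices (A-smoothing or B-smoothing).
Total states = 2^426 = 173291855882550928723650886508942731464777317210988535948154973788413831737851601439998400381508723631086950685087723239310884864

173291855882550928723650886508942731464777317210988535948154973788413831737851601439998400381508723631086950685087723239310884864


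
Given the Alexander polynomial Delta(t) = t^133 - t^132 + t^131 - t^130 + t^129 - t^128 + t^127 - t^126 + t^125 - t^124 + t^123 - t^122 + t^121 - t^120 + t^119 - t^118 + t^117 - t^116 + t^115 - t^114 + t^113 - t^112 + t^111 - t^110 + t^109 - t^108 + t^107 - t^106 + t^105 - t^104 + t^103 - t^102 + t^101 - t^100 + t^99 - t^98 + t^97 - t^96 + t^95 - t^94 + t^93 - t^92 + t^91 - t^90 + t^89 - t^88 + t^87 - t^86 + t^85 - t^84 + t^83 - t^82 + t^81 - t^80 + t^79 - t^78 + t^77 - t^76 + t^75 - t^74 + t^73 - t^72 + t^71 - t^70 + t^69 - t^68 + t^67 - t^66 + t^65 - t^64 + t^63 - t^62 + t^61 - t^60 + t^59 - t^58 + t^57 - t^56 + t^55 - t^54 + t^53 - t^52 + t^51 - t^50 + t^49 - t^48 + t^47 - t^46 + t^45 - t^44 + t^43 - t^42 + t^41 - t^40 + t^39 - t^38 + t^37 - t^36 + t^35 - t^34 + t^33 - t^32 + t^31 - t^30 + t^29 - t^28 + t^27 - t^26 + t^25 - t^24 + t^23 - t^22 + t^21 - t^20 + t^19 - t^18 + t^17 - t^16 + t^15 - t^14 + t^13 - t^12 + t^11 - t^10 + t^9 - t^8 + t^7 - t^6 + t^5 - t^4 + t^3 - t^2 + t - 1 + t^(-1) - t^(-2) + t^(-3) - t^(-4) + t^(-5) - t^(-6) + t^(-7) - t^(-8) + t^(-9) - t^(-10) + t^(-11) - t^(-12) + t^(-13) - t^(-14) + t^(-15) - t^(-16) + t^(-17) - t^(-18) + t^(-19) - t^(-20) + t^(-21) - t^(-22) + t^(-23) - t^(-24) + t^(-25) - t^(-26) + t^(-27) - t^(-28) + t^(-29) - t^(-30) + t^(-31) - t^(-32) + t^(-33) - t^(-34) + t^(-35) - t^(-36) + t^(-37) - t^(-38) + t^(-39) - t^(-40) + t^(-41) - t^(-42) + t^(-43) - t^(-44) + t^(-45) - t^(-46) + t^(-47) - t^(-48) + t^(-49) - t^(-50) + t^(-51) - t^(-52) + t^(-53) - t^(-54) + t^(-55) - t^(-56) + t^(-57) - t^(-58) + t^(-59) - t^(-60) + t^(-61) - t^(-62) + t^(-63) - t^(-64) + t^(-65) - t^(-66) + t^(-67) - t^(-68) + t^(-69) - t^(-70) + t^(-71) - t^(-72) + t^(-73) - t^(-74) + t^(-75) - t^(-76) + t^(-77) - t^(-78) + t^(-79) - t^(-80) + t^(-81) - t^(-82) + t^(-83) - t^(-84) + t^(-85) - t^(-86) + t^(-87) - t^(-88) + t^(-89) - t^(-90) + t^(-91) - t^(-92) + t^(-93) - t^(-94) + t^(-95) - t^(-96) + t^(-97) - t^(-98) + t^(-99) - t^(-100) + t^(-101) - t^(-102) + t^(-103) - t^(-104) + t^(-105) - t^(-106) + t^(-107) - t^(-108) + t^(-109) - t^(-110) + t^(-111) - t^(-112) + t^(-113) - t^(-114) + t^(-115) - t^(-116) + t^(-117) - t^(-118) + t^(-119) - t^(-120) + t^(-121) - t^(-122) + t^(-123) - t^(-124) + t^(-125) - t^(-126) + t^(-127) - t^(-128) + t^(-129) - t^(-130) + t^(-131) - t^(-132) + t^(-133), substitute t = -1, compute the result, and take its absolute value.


Step 1: The polynomial has 267 terms with alternating signs, exponents from 133 down to -133.
Step 2: Substitute t = -1. The i-th term has coefficient (-1)^i and exponent (m-i),
  so its value is (-1)^i * (-1)^(m-i) = (-1)^m = -1 for every i.
Step 3: All 267 terms equal -1, so Delta(-1) = 267 * (-1) = -267
Step 4: |Delta(-1)| = 267

267
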